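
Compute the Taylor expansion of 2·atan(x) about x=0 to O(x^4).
-2·x^3/3 + 2·x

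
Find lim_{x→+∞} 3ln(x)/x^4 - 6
The quotient is an ∞/∞ indeterminate form as x → +∞.
The polynomial denominator x^4 dominates the logarithmic numerator (any positive power of x ≫ ln(x) as x → ∞), so the quotient → 0.
Adding the constant: 0 - 6 = -6. Limit = -6.

Final answer: -6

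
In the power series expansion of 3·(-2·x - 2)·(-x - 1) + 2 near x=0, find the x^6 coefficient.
Expand to order 6: 3·(-2·x - 2)·(-x - 1) + 2 = 6·x^2 + 12·x + 8 + O(x^7).
The coefficient of x^6 is 0.

Final answer: 0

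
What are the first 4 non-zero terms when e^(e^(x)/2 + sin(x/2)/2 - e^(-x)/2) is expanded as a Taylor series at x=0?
185·x^3/384 + 25·x^2/32 + 5·x/4 + 1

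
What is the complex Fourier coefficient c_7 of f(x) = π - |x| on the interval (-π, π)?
Compute the real Fourier coefficients first: a_7 = 4/(49·π), b_7 = 0.
Then c_7 = (a_7 − i·b_7)/2 = 2/(49·π).

Final answer: 2/(49·π)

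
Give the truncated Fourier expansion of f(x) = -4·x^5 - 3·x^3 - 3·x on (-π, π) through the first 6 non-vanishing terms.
(-930 - 8·π^4 + 154·π^2)·sin(x) + (-17·π^2 + 57/2 + 4·π^4)·sin(2·x) + (-8·π^4/3 - 374/81 + 106·π^2/27)·sin(3·x) + (-π^2 + 15/8 + 2·π^4)·sin(4·x) + (-8·π^4/5 - 762/625 + 2·π^2/25)·sin(5·x) + (155/162 + 7·π^2/27 + 4·π^4/3)·sin(6·x)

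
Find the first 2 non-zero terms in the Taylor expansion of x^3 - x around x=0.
x^3 - x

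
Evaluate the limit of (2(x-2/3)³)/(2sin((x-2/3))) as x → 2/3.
Both numerator and denominator → 0 as x → 2/3; this is a 0/0 indeterminate form.
Expand each to leading order near x = 2/3: numerator ~ 2·(x - 2/3)^3, denominator ~ 2·(x - 2/3).
The limit of the ratio is 0.

Final answer: 0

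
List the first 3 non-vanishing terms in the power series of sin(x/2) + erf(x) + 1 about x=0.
x^3·(-2/(3·√(π)) - 1/48) + x·(1/2 + 2/√(π)) + 1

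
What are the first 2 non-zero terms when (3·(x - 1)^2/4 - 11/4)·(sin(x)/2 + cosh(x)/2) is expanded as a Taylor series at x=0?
-7·x/4 - 1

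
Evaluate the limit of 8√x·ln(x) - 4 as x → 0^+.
The product is a 0·∞ indeterminate form at x → 0⁺.
Rewrite the product as 8·ln(x) / x^(-1/2) and apply L'Hôpital, or use the standard hierarchy x^(-1/2) ≫ |ln x| as x → 0⁺.
The indeterminate product → 0, so the limit = -4.

Final answer: -4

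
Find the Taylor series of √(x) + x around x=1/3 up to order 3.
1/3 + √(3)/3 + (√(3)/2 + 1)·(x - 1/3) - 3·√(3)·(x - 1/3)^2/8 + 9·√(3)·(x - 1/3)^3/16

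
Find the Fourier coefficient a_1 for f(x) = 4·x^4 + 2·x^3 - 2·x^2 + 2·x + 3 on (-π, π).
a_1 = (1/π) ∫_{-π}^{π} f(x)·cos(1x) dx.
Evaluate the integral (use parity and integration by parts as needed): a_1 = 200 - 32·π^2.

Final answer: 200 - 32·π^2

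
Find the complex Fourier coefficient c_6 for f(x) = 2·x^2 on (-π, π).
Compute the real Fourier coefficients first: a_6 = 2/9, b_6 = 0.
Then c_6 = (a_6 − i·b_6)/2 = 1/9.

Final answer: 1/9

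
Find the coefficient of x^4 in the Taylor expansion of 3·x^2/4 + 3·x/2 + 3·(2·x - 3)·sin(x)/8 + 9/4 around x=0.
Expand to order 4: 3·x^2/4 + 3·x/2 + 3·(2·x - 3)·sin(x)/8 + 9/4 = -x^4/8 + 3·x^3/16 + 3·x^2/2 + 3·x/8 + 9/4 + O(x^5).
The coefficient of x^4 is -1/8.

Final answer: -1/8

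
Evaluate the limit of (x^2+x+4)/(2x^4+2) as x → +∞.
This is an ∞/∞ indeterminate form as x → +∞.
Divide numerator and denominator by x^4 and let the lower-order terms vanish; the numerator's degree 2 is below the denominator's degree 4, so the quotient → 0.
Limit = 0.

Final answer: 0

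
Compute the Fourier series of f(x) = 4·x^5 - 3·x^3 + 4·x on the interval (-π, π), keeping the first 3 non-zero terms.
(-166·π^2 + 8·π^4 + 1004)·sin(x) + (-4·π^4 - 77/2 + 23·π^2)·sin(2·x) + (-214·π^2/27 + 644/81 + 8·π^4/3)·sin(3·x)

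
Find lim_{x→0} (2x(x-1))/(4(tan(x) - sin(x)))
Both numerator and denominator → 0 as x → 0; this is a 0/0 indeterminate form.
Expand each to leading order near x = 0: numerator ~ -2·x, denominator ~ 2·x^3.
The limit of the ratio is -∞.

Final answer: -∞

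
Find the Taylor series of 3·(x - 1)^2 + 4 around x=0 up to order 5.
3·x^2 - 6·x + 7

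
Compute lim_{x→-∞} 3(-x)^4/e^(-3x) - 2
The quotient is an ∞/∞ indeterminate form as x → -∞.
Compare growth rates of the dominant terms (exponentials ≫ polynomials ≫ logarithms), or apply L'Hôpital's rule; the quotient → 0.
Adding the constant: 0 - 2 = -2. Limit = -2.

Final answer: -2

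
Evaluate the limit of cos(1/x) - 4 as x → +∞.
Evaluate the dominant behaviour as x → +∞; each term tends to a finite value or vanishes.
Limit = -3.

Final answer: -3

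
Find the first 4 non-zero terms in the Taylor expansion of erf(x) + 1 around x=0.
x^5/(5·√(π)) - 2·x^3/(3·√(π)) + 2·x/√(π) + 1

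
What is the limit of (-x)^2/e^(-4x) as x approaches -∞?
This is an ∞/∞ indeterminate form as x → -∞.
Compare growth rates of the dominant terms (exponentials ≫ polynomials ≫ logarithms), or apply L'Hôpital's rule; the quotient → 0.
Limit = 0.

Final answer: 0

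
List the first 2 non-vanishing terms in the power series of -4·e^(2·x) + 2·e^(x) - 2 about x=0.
-6·x - 4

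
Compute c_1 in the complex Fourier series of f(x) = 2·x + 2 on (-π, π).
Compute the real Fourier coefficients first: a_1 = 0, b_1 = 4.
Then c_1 = (a_1 − i·b_1)/2 = -2·i.

Final answer: -2·i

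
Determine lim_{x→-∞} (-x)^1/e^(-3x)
This is an ∞/∞ indeterminate form as x → -∞.
Compare growth rates of the dominant terms (exponentials ≫ polynomials ≫ logarithms), or apply L'Hôpital's rule; the quotient → 0.
Limit = 0.

Final answer: 0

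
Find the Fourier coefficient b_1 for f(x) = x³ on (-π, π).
b_1 = (1/π) ∫_{-π}^{π} f(x)·sin(1x) dx.
Evaluate the integral (use parity and integration by parts as needed): b_1 = -12 + 2·π^2.

Final answer: -12 + 2·π^2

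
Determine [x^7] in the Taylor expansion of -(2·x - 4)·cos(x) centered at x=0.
Expand to order 7: -(2·x - 4)·cos(x) = x^7/360 - x^6/180 - x^5/12 + x^4/6 + x^3 - 2·x^2 - 2·x + 4 + O(x^8).
The coefficient of x^7 is 1/360.

Final answer: 1/360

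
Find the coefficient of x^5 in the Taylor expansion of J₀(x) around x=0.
Expand to order 5: J₀(x) = x^4/64 - x^2/4 + 1 + O(x^6).
The coefficient of x^5 is 0.

Final answer: 0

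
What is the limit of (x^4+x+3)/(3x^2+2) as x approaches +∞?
This is an ∞/∞ indeterminate form as x → +∞.
Divide numerator and denominator by x^4 and let the lower-order terms vanish; the numerator's degree 4 exceeds the denominator's degree 2, so the quotient diverges.
Limit = ∞.

Final answer: ∞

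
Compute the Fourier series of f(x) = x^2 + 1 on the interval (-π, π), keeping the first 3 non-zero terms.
-4·cos(x) + cos(2·x) + 1 + π^2/3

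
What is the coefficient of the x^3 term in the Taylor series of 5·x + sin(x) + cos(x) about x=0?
Expand to order 3: 5·x + sin(x) + cos(x) = -x^3/6 - x^2/2 + 6·x + 1 + O(x^4).
The coefficient of x^3 is -1/6.

Final answer: -1/6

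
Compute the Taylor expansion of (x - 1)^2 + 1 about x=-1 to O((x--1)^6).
5 - 4·(x + 1) + (x + 1)^2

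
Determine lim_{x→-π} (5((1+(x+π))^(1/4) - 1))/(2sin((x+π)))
Both numerator and denominator → 0 as x → -π; this is a 0/0 indeterminate form.
Expand each to leading order near x = -π: numerator ~ 5·(x + π)/4, denominator ~ 2·(x + π).
The limit of the ratio is 5/8.

Final answer: 5/8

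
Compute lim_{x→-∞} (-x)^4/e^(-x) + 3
The quotient is an ∞/∞ indeterminate form as x → -∞.
Compare growth rates of the dominant terms (exponentials ≫ polynomials ≫ logarithms), or apply L'Hôpital's rule; the quotient → 0.
Adding the constant: 0 + 3 = 3. Limit = 3.

Final answer: 3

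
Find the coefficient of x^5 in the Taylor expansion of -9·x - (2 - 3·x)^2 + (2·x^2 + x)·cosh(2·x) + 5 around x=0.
Expand to order 5: -9·x - (2 - 3·x)^2 + (2·x^2 + x)·cosh(2·x) + 5 = 2·x^5/3 + 4·x^4 + 2·x^3 - 7·x^2 + 4·x + 1 + O(x^6).
The coefficient of x^5 is 2/3.

Final answer: 2/3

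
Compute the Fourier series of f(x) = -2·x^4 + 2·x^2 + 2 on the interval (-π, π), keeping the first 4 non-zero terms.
(-104 + 16·π^2)·cos(x) + (8 - 4·π^2)·cos(2·x) + (-56/27 + 16·π^2/9)·cos(3·x) - 2·π^4/5 + 2 + 2·π^2/3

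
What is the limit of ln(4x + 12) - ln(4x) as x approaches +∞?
This is an ∞ − ∞ indeterminate form.
Combine the logarithms: ln(4x+12) − ln(4x) = ln((4x+12)/(4x)) = ln(1 + 12/(4x)) → ln(1) = 0.
Limit = 0.

Final answer: 0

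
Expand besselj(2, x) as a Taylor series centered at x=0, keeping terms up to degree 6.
x^6/3072 - x^4/96 + x^2/8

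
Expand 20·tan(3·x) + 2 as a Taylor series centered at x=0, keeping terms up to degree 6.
648·x^5 + 180·x^3 + 60·x + 2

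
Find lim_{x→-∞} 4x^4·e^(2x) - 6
The product is a 0·∞ indeterminate form at x → -∞.
Rewrite the product as 4x^4 / e^(-2x) (an ∞/∞ form) and apply L'Hôpital, or use the standard hierarchy e^(2|x|) ≫ |x^4| as x → -∞.
The indeterminate product → 0, so the limit = -6.

Final answer: -6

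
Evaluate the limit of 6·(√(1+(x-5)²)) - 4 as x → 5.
Direct substitution at x = 5 gives 2.

Final answer: 2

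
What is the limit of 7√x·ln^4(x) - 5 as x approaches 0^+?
The product is a 0·∞ indeterminate form at x → 0⁺.
Rewrite the product as 7·ln^4(x) / x^(-1/2) and apply L'Hôpital, or use the standard hierarchy x^(-1/2) ≫ |ln x|^4 as x → 0⁺.
The indeterminate product → 0, so the limit = -5.

Final answer: -5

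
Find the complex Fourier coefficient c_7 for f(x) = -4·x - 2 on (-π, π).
Compute the real Fourier coefficients first: a_7 = 0, b_7 = -8/7.
Then c_7 = (a_7 − i·b_7)/2 = 4·i/7.

Final answer: 4·i/7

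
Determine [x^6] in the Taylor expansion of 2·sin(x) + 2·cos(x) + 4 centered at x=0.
Expand to order 6: 2·sin(x) + 2·cos(x) + 4 = -x^6/360 + x^5/60 + x^4/12 - x^3/3 - x^2 + 2·x + 6 + O(x^7).
The coefficient of x^6 is -1/360.

Final answer: -1/360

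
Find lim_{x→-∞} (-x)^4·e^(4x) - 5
The product is a 0·∞ indeterminate form at x → -∞.
Rewrite the product as (-x)^4 / e^(-4x) (an ∞/∞ form) and apply L'Hôpital, or use the standard hierarchy e^(4|x|) ≫ |(-x)^4| as x → -∞.
The indeterminate product → 0, so the limit = -5.

Final answer: -5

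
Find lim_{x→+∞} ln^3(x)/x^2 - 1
The quotient is an ∞/∞ indeterminate form as x → +∞.
The polynomial denominator x^2 dominates the logarithmic numerator (any positive power of x ≫ ln^3(x) as x → ∞), so the quotient → 0.
Adding the constant: 0 - 1 = -1. Limit = -1.

Final answer: -1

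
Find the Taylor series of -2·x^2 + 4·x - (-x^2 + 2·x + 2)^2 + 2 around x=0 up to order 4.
-x^4 + 4·x^3 - 2·x^2 - 4·x - 2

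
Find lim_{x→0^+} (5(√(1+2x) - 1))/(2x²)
Both numerator and denominator → 0 as x → 0^+; this is a 0/0 indeterminate form.
Expand each to leading order near x = 0: numerator ~ 5·x, denominator ~ 2·x^2.
The limit of the ratio is ∞.

Final answer: ∞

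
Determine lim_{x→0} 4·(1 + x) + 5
Direct substitution at x = 0 gives 9.

Final answer: 9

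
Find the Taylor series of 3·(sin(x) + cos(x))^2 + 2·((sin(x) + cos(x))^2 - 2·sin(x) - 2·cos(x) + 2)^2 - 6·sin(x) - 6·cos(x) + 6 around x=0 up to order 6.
607·x^6/360 - 9·x^5/4 + 17·x^4/12 - 7·x^3 + 7·x^2 + 5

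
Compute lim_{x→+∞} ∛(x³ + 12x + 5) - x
This is an ∞ − ∞ indeterminate form.
Multiply by (A² + AB + B²)/(A² + AB + B²) where A = ∛(x³+12x + 5), B = x to use A³ − B³ = (A−B)(A²+AB+B²); the x³ terms cancel, leaving (12x + 5)/(A²+AB+B²) with denominator ~ 3x², so the limit is 0.
Limit = 0.

Final answer: 0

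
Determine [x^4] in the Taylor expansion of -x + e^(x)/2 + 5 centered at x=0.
Expand to order 4: -x + e^(x)/2 + 5 = x^4/48 + x^3/12 + x^2/4 - x/2 + 11/2 + O(x^5).
The coefficient of x^4 is 1/48.

Final answer: 1/48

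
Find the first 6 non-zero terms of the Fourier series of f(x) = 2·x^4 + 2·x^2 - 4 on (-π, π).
(88 - 16·π^2)·cos(x) + (-4 + 4·π^2)·cos(2·x) + (8/27 - 16·π^2/9)·cos(3·x) + (1/8 + π^2)·cos(4·x) + (-16·π^2/25 - 104/625)·cos(5·x) - 4 + 2·π^2/3 + 2·π^4/5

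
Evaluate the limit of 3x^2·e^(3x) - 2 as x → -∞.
The product is a 0·∞ indeterminate form at x → -∞.
Rewrite the product as 3x^2 / e^(-3x) (an ∞/∞ form) and apply L'Hôpital, or use the standard hierarchy e^(3|x|) ≫ |x^2| as x → -∞.
The indeterminate product → 0, so the limit = -2.

Final answer: -2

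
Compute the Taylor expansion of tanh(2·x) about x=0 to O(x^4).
-8·x^3/3 + 2·x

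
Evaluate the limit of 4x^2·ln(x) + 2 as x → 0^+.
The product is a 0·∞ indeterminate form at x → 0⁺.
Rewrite the product as 4·ln(x) / x^(-2) and apply L'Hôpital, or use the standard hierarchy x^(-2) ≫ |ln x| as x → 0⁺.
The indeterminate product → 0, so the limit = 2.

Final answer: 2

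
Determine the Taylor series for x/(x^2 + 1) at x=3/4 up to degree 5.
12/25 + 112·(x - 3/4)/625 - 7488·(x - 3/4)^2/15625 + 134912·(x - 3/4)^3/390625 - 242688·(x - 3/4)^4/9765625 - 48140288·(x - 3/4)^5/244140625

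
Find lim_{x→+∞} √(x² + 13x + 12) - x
As x → +∞: multiply by the conjugate to get (13x+12)/(√(x²+13x+12)+x); the denominator ~ 2x, so the limit is 13/2.
Limit = 13/2.

Final answer: 13/2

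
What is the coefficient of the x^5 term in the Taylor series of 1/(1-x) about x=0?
Expand to order 5: 1/(1-x) = x^5 + x^4 + x^3 + x^2 + x + 1 + O(x^6).
The coefficient of x^5 is 1.

Final answer: 1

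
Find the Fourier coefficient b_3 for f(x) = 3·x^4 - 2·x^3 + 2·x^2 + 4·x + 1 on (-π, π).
b_3 = (1/π) ∫_{-π}^{π} f(x)·sin(3x) dx.
Evaluate the integral (use parity and integration by parts as needed): b_3 = 32/9 - 4·π^2/3.

Final answer: 32/9 - 4·π^2/3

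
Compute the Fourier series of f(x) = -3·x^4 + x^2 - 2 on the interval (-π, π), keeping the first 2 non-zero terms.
(-148 + 24·π^2)·cos(x) - 3·π^4/5 - 2 + π^2/3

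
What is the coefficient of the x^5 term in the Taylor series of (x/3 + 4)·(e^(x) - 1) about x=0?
Expand to order 5: (x/3 + 4)·(e^(x) - 1) = 17·x^5/360 + 2·x^4/9 + 5·x^3/6 + 7·x^2/3 + 4·x + O(x^6).
The coefficient of x^5 is 17/360.

Final answer: 17/360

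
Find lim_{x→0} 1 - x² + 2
Direct substitution at x = 0 gives 3.

Final answer: 3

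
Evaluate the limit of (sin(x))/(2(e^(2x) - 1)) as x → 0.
Both numerator and denominator → 0 as x → 0; this is a 0/0 indeterminate form.
Expand each to leading order near x = 0: numerator ~ x, denominator ~ 4·x.
The limit of the ratio is 1/4.

Final answer: 1/4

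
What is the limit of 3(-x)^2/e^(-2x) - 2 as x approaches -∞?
The quotient is an ∞/∞ indeterminate form as x → -∞.
Compare growth rates of the dominant terms (exponentials ≫ polynomials ≫ logarithms), or apply L'Hôpital's rule; the quotient → 0.
Adding the constant: 0 - 2 = -2. Limit = -2.

Final answer: -2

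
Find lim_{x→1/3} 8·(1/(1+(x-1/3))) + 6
Direct substitution at x = 1/3 gives 14.

Final answer: 14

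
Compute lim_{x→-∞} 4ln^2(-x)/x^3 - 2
The quotient is an ∞/∞ indeterminate form as x → -∞.
Compare growth rates of the dominant terms (exponentials ≫ polynomials ≫ logarithms), or apply L'Hôpital's rule; the quotient → 0.
Adding the constant: 0 - 2 = -2. Limit = -2.

Final answer: -2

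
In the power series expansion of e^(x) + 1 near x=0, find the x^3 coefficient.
Expand to order 3: e^(x) + 1 = x^3/6 + x^2/2 + x + 2 + O(x^4).
The coefficient of x^3 is 1/6.

Final answer: 1/6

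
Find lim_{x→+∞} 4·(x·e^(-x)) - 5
Evaluate the dominant behaviour as x → +∞; each term tends to a finite value or vanishes.
Limit = -5.

Final answer: -5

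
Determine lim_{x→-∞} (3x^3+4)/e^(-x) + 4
The quotient is an ∞/∞ indeterminate form as x → -∞.
Compare growth rates of the dominant terms (exponentials ≫ polynomials ≫ logarithms), or apply L'Hôpital's rule; the quotient → 0.
Adding the constant: 0 + 4 = 4. Limit = 4.

Final answer: 4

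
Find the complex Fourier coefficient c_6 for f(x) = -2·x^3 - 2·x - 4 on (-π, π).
Compute the real Fourier coefficients first: a_6 = 0, b_6 = 5/9 + 2·π^2/3.
Then c_6 = (a_6 − i·b_6)/2 = -i·π^2/3 - 5·i/18.

Final answer: -i·π^2/3 - 5·i/18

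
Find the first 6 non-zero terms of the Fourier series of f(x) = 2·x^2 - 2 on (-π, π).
-8·cos(x) + 2·cos(2·x) - 8·cos(3·x)/9 + cos(4·x)/2 - 8·cos(5·x)/25 - 2 + 2·π^2/3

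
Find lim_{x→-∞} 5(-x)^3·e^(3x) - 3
The product is a 0·∞ indeterminate form at x → -∞.
Rewrite the product as 5(-x)^3 / e^(-3x) (an ∞/∞ form) and apply L'Hôpital, or use the standard hierarchy e^(3|x|) ≫ |(-x)^3| as x → -∞.
The indeterminate product → 0, so the limit = -3.

Final answer: -3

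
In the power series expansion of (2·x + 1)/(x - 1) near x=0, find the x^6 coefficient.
Expand to order 6: (2·x + 1)/(x - 1) = -3·x^6 - 3·x^5 - 3·x^4 - 3·x^3 - 3·x^2 - 3·x - 1 + O(x^7).
The coefficient of x^6 is -3.

Final answer: -3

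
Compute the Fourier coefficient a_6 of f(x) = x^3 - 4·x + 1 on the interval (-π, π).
a_6 = (1/π) ∫_{-π}^{π} f(x)·cos(6x) dx.
Evaluate the integral (use parity and integration by parts as needed): a_6 = 0.

Final answer: 0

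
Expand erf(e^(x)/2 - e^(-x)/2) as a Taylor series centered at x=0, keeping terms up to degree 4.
-x^3/(3·√(π)) + 2·x/√(π)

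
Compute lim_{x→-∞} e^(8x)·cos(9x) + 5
Evaluate the dominant behaviour as x → -∞; each term tends to a finite value or vanishes.
Limit = 5.

Final answer: 5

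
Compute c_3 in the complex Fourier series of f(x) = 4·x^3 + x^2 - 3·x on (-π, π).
Compute the real Fourier coefficients first: a_3 = -4/9, b_3 = -34/9 + 8·π^2/3.
Then c_3 = (a_3 − i·b_3)/2 = -2/9 - 4·i·π^2/3 + 17·i/9.

Final answer: -2/9 - 4·i·π^2/3 + 17·i/9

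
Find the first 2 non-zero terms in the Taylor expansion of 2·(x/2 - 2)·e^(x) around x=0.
-3·x - 4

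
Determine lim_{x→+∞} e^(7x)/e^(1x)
This is an ∞/∞ indeterminate form as x → +∞.
Rewrite e^(7x)/e^(1x) = e^((7−1)x) = e^(6x); the exponent coefficient is 6 > 0 so e^(6x) → ∞.
Limit = ∞.

Final answer: ∞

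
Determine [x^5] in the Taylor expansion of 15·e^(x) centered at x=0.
Expand to order 5: 15·e^(x) = x^5/8 + 5·x^4/8 + 5·x^3/2 + 15·x^2/2 + 15·x + 15 + O(x^6).
The coefficient of x^5 is 1/8.

Final answer: 1/8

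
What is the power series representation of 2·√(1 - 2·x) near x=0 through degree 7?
-33·x^7/8 - 21·x^6/8 - 7·x^5/4 - 5·x^4/4 - x^3 - x^2 - 2·x + 2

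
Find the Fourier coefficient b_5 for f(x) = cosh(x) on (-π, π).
b_5 = (1/π) ∫_{-π}^{π} f(x)·sin(5x) dx.
Evaluate the integral (use parity and integration by parts as needed): b_5 = 0.

Final answer: 0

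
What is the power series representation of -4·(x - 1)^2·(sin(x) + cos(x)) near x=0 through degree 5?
29·x^5/30 + x^4/2 - 22·x^3/3 + 6·x^2 + 4·x - 4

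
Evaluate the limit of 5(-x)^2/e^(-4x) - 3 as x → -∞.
The quotient is an ∞/∞ indeterminate form as x → -∞.
Compare growth rates of the dominant terms (exponentials ≫ polynomials ≫ logarithms), or apply L'Hôpital's rule; the quotient → 0.
Adding the constant: 0 - 3 = -3. Limit = -3.

Final answer: -3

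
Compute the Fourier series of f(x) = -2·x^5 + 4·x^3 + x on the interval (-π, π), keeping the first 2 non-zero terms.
(-526 - 4·π^4 + 88·π^2)·sin(x) + (-14·π^2 + 20 + 2·π^4)·sin(2·x)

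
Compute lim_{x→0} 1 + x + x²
Direct substitution at x = 0 gives 1.

Final answer: 1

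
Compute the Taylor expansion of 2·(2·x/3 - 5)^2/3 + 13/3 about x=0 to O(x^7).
8·x^2/27 - 40·x/9 + 21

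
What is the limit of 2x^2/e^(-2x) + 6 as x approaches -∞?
The quotient is an ∞/∞ indeterminate form as x → -∞.
Compare growth rates of the dominant terms (exponentials ≫ polynomials ≫ logarithms), or apply L'Hôpital's rule; the quotient → 0.
Adding the constant: 0 + 6 = 6. Limit = 6.

Final answer: 6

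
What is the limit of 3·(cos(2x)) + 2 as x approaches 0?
Direct substitution at x = 0 gives 5.

Final answer: 5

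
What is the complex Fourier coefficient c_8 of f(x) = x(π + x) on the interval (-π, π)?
Compute the real Fourier coefficients first: a_8 = 1/16, b_8 = -π/4.
Then c_8 = (a_8 − i·b_8)/2 = 1/32 + i·π/8.

Final answer: 1/32 + i·π/8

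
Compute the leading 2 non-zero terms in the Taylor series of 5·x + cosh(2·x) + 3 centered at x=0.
5·x + 4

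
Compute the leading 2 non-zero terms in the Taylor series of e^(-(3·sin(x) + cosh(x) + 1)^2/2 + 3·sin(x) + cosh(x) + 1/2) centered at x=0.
-3·x·e^(-1/2) + e^(-1/2)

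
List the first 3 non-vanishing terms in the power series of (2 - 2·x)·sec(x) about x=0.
x^2 - 2·x + 2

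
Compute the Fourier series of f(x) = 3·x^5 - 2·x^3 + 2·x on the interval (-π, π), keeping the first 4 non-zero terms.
(-124·π^2 + 6·π^4 + 748)·sin(x) + (-3·π^4 - 55/2 + 17·π^2)·sin(2·x) + (-52·π^2/9 + 140/27 + 2·π^4)·sin(3·x) + (-3·π^4/2 - 133/64 + 23·π^2/8)·sin(4·x)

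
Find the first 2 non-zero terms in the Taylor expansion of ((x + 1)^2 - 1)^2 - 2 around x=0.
4·x^2 - 2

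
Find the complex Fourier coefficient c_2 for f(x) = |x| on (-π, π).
Compute the real Fourier coefficients first: a_2 = 0, b_2 = 0.
Then c_2 = (a_2 − i·b_2)/2 = 0.

Final answer: 0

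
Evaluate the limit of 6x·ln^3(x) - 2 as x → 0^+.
The product is a 0·∞ indeterminate form at x → 0⁺.
Rewrite the product as 6·ln^3(x) / x^(-1) and apply L'Hôpital, or use the standard hierarchy x^(-1) ≫ |ln x|^3 as x → 0⁺.
The indeterminate product → 0, so the limit = -2.

Final answer: -2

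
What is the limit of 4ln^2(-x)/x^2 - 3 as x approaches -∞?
The quotient is an ∞/∞ indeterminate form as x → -∞.
Compare growth rates of the dominant terms (exponentials ≫ polynomials ≫ logarithms), or apply L'Hôpital's rule; the quotient → 0.
Adding the constant: 0 - 3 = -3. Limit = -3.

Final answer: -3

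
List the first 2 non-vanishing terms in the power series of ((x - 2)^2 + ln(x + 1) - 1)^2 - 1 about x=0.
8 - 18·x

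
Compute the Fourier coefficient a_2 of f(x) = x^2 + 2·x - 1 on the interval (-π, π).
a_2 = (1/π) ∫_{-π}^{π} f(x)·cos(2x) dx.
Evaluate the integral (use parity and integration by parts as needed): a_2 = 1.

Final answer: 1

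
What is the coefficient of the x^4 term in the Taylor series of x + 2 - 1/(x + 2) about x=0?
Expand to order 4: x + 2 - 1/(x + 2) = -x^4/32 + x^3/16 - x^2/8 + 5·x/4 + 3/2 + O(x^5).
The coefficient of x^4 is -1/32.

Final answer: -1/32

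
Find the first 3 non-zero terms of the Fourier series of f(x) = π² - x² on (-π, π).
4·cos(x) - cos(2·x) + 2·π^2/3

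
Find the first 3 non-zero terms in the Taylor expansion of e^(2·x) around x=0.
2·x^2 + 2·x + 1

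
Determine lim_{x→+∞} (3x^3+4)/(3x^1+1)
This is an ∞/∞ indeterminate form as x → +∞.
Divide numerator and denominator by x^3 and let the lower-order terms vanish; the numerator's degree 3 exceeds the denominator's degree 1, so the quotient diverges.
Limit = ∞.

Final answer: ∞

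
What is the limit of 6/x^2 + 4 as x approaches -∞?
Evaluate the dominant behaviour as x → -∞; each term tends to a finite value or vanishes.
Limit = 4.

Final answer: 4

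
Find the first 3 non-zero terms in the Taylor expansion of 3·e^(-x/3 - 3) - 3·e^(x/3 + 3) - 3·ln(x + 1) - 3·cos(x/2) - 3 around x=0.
x^2·(-e^(3)/6 + e^(-3)/6 + 15/8) + x·(-e^(3) - 3 - e^(-3)) - 3·e^(3) - 6 + 3·e^(-3)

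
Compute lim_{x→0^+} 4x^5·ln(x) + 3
The product is a 0·∞ indeterminate form at x → 0⁺.
Rewrite the product as 4·ln(x) / x^(-5) and apply L'Hôpital, or use the standard hierarchy x^(-5) ≫ |ln x| as x → 0⁺.
The indeterminate product → 0, so the limit = 3.

Final answer: 3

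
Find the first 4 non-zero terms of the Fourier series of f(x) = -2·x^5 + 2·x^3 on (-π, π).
(-504 - 4·π^4 + 84·π^2)·sin(x) + (-12·π^2 + 18 + 2·π^4)·sin(2·x) + (-4·π^4/3 - 232/81 + 116·π^2/27)·sin(3·x) + (-9·π^2/4 + 27/32 + π^4)·sin(4·x)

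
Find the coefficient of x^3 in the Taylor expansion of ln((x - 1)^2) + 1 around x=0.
Expand to order 3: ln((x - 1)^2) + 1 = -2·x^3/3 - x^2 - 2·x + 1 + O(x^4).
The coefficient of x^3 is -2/3.

Final answer: -2/3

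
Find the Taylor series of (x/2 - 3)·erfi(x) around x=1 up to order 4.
-5·erfi(1)/2 + (-10·e + √(π)·erfi(1))·(x - 1)/(2·√(π)) - 4·e·(x - 1)^2/√(π) - 4·e·(x - 1)^3/√(π) - 19·e·(x - 1)^4/(6·√(π))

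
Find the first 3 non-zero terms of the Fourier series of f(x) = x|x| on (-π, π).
(-8 + 2·π^2)·sin(x)/π - π·sin(2·x) + (-8 + 18·π^2)·sin(3·x)/(27·π)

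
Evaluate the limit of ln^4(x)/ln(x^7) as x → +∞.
This is an ∞/∞ indeterminate form as x → +∞.
Write ln(x^7) = 7·ln(x), reducing the quotient to ln^3(x)/7 → ∞.
Limit = ∞.

Final answer: ∞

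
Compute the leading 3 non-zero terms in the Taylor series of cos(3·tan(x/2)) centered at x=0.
3·x^4/128 - 9·x^2/8 + 1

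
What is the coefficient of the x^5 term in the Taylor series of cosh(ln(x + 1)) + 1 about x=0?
Expand to order 5: cosh(ln(x + 1)) + 1 = -x^5/2 + x^4/2 - x^3/2 + x^2/2 + 2 + O(x^6).
The coefficient of x^5 is -1/2.

Final answer: -1/2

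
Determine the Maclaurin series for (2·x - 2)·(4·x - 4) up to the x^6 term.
8·x^2 - 16·x + 8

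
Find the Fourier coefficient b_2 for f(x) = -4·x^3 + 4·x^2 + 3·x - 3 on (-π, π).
b_2 = (1/π) ∫_{-π}^{π} f(x)·sin(2x) dx.
Evaluate the integral (use parity and integration by parts as needed): b_2 = -9 + 4·π^2.

Final answer: -9 + 4·π^2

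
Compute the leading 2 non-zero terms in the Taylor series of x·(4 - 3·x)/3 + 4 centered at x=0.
4·x/3 + 4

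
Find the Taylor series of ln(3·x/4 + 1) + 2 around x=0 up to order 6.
-243·x^6/8192 + 243·x^5/5120 - 81·x^4/1024 + 9·x^3/64 - 9·x^2/32 + 3·x/4 + 2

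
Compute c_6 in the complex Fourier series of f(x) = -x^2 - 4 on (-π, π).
Compute the real Fourier coefficients first: a_6 = -1/9, b_6 = 0.
Then c_6 = (a_6 − i·b_6)/2 = -1/18.

Final answer: -1/18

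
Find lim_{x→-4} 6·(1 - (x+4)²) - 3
Direct substitution at x = -4 gives 3.

Final answer: 3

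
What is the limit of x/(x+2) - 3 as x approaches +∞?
Evaluate the dominant behaviour as x → +∞; each term tends to a finite value or vanishes.
Limit = -2.

Final answer: -2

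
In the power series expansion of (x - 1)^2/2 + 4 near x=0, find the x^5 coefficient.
Expand to order 5: (x - 1)^2/2 + 4 = x^2/2 - x + 9/2 + O(x^6).
The coefficient of x^5 is 0.

Final answer: 0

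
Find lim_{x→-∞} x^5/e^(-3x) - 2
The quotient is an ∞/∞ indeterminate form as x → -∞.
Compare growth rates of the dominant terms (exponentials ≫ polynomials ≫ logarithms), or apply L'Hôpital's rule; the quotient → 0.
Adding the constant: 0 - 2 = -2. Limit = -2.

Final answer: -2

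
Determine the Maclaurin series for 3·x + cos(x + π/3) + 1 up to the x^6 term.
-x^6/1440 - √(3)·x^5/240 + x^4/48 + √(3)·x^3/12 - x^2/4 + x·(3 - √(3)/2) + 3/2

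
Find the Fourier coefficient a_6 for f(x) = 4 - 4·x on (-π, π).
a_6 = (1/π) ∫_{-π}^{π} f(x)·cos(6x) dx.
Evaluate the integral (use parity and integration by parts as needed): a_6 = 0.

Final answer: 0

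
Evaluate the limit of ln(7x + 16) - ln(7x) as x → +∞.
This is an ∞ − ∞ indeterminate form.
Combine the logarithms: ln(7x+16) − ln(7x) = ln((7x+16)/(7x)) = ln(1 + 16/(7x)) → ln(1) = 0.
Limit = 0.

Final answer: 0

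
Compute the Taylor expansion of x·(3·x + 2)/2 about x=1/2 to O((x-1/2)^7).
7/8 + 5·(x - 1/2)/2 + 3·(x - 1/2)^2/2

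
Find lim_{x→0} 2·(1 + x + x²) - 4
Direct substitution at x = 0 gives -2.

Final answer: -2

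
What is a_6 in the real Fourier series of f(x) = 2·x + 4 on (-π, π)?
a_6 = (1/π) ∫_{-π}^{π} f(x)·cos(6x) dx.
Evaluate the integral (use parity and integration by parts as needed): a_6 = 0.

Final answer: 0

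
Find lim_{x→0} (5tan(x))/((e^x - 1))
Both numerator and denominator → 0 as x → 0; this is a 0/0 indeterminate form.
Expand each to leading order near x = 0: numerator ~ 5·x, denominator ~ x.
The limit of the ratio is 5.

Final answer: 5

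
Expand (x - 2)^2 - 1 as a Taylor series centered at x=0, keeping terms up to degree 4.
x^2 - 4·x + 3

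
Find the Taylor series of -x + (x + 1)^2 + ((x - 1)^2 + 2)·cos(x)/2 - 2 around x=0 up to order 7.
x^7/720 + 3·x^6/160 - x^5/24 - 3·x^4/16 + x^3/2 + 3·x^2/4 + 1/2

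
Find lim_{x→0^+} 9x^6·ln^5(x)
This is a 0·∞ indeterminate form at x → 0⁺.
Rewrite the product as 9·ln^5(x) / x^(-6) and apply L'Hôpital, or use the standard hierarchy x^(-6) ≫ |ln x|^5 as x → 0⁺.
The indeterminate product → 0, so the limit = 0.

Final answer: 0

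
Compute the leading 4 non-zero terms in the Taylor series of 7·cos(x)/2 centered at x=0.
-7·x^6/1440 + 7·x^4/48 - 7·x^2/4 + 7/2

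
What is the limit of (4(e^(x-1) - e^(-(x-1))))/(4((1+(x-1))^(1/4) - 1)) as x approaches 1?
Both numerator and denominator → 0 as x → 1; this is a 0/0 indeterminate form.
Expand each to leading order near x = 1: numerator ~ 8·(x - 1), denominator ~ (x - 1).
The limit of the ratio is 8.

Final answer: 8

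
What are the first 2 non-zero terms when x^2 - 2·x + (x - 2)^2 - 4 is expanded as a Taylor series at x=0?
2·x^2 - 6·x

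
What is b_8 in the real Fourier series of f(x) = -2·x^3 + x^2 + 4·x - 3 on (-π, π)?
b_8 = (1/π) ∫_{-π}^{π} f(x)·sin(8x) dx.
Evaluate the integral (use parity and integration by parts as needed): b_8 = -67/64 + π^2/2.

Final answer: -67/64 + π^2/2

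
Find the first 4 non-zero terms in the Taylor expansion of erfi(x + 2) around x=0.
6·x^3·e^(4)/√(π) + 4·x^2·e^(4)/√(π) + 2·x·e^(4)/√(π) + erfi(2)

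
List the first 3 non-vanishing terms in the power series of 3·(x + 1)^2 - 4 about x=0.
3·x^2 + 6·x - 1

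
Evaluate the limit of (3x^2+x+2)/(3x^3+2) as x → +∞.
This is an ∞/∞ indeterminate form as x → +∞.
Divide numerator and denominator by x^3 and let the lower-order terms vanish; the numerator's degree 2 is below the denominator's degree 3, so the quotient → 0.
Limit = 0.

Final answer: 0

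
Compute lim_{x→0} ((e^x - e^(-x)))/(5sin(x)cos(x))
Both numerator and denominator → 0 as x → 0; this is a 0/0 indeterminate form.
Expand each to leading order near x = 0: numerator ~ 2·x, denominator ~ 5·x.
The limit of the ratio is 2/5.

Final answer: 2/5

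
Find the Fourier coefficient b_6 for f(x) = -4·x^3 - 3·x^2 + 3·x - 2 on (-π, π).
b_6 = (1/π) ∫_{-π}^{π} f(x)·sin(6x) dx.
Evaluate the integral (use parity and integration by parts as needed): b_6 = -11/9 + 4·π^2/3.

Final answer: -11/9 + 4·π^2/3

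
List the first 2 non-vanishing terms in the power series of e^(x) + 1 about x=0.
x + 2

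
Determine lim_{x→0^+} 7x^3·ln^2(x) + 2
The product is a 0·∞ indeterminate form at x → 0⁺.
Rewrite the product as 7·ln^2(x) / x^(-3) and apply L'Hôpital, or use the standard hierarchy x^(-3) ≫ |ln x|^2 as x → 0⁺.
The indeterminate product → 0, so the limit = 2.

Final answer: 2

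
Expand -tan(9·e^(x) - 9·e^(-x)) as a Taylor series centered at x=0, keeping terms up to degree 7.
-1330024351·x^7/40 - 5058291·x^5/20 - 1947·x^3 - 18·x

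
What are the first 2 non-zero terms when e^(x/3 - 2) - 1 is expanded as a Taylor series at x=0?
x·e^(-2)/3 - 1 + e^(-2)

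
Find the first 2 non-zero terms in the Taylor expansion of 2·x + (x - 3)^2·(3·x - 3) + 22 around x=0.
47·x - 5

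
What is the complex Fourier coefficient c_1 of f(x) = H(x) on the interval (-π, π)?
Compute the real Fourier coefficients first: a_1 = 0, b_1 = 2/π.
Then c_1 = (a_1 − i·b_1)/2 = -i/π.

Final answer: -i/π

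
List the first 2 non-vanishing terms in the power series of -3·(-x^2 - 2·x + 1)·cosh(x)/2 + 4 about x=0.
3·x + 5/2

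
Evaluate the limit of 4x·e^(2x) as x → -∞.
This is a 0·∞ indeterminate form at x → -∞.
Rewrite the product as 4x / e^(-2x) (an ∞/∞ form) and apply L'Hôpital, or use the standard hierarchy e^(2|x|) ≫ |x| as x → -∞.
The indeterminate product → 0, so the limit = 0.

Final answer: 0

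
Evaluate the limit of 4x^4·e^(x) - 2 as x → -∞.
The product is a 0·∞ indeterminate form at x → -∞.
Rewrite the product as 4x^4 / e^(-x) (an ∞/∞ form) and apply L'Hôpital, or use the standard hierarchy e^(|x|) ≫ |x^4| as x → -∞.
The indeterminate product → 0, so the limit = -2.

Final answer: -2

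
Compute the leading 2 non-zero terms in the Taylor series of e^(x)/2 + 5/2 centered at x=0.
x/2 + 3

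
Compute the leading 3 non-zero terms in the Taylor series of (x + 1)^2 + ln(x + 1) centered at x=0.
x^2/2 + 3·x + 1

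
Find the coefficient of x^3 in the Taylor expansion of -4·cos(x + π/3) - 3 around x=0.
Expand to order 3: -4·cos(x + π/3) - 3 = -√(3)·x^3/3 + x^2 + 2·√(3)·x - 5 + O(x^4).
The coefficient of x^3 is -√(3)/3.

Final answer: -√(3)/3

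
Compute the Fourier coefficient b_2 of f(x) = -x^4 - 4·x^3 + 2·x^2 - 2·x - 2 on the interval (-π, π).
b_2 = (1/π) ∫_{-π}^{π} f(x)·sin(2x) dx.
Evaluate the integral (use parity and integration by parts as needed): b_2 = -4 + 4·π^2.

Final answer: -4 + 4·π^2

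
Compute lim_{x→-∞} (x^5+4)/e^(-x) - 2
The quotient is an ∞/∞ indeterminate form as x → -∞.
Compare growth rates of the dominant terms (exponentials ≫ polynomials ≫ logarithms), or apply L'Hôpital's rule; the quotient → 0.
Adding the constant: 0 - 2 = -2. Limit = -2.

Final answer: -2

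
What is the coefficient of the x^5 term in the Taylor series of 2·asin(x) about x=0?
Expand to order 5: 2·asin(x) = 3·x^5/20 + x^3/3 + 2·x + O(x^6).
The coefficient of x^5 is 3/20.

Final answer: 3/20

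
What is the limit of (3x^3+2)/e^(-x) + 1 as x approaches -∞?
The quotient is an ∞/∞ indeterminate form as x → -∞.
Compare growth rates of the dominant terms (exponentials ≫ polynomials ≫ logarithms), or apply L'Hôpital's rule; the quotient → 0.
Adding the constant: 0 + 1 = 1. Limit = 1.

Final answer: 1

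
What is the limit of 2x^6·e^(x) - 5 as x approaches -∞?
The product is a 0·∞ indeterminate form at x → -∞.
Rewrite the product as 2x^6 / e^(-x) (an ∞/∞ form) and apply L'Hôpital, or use the standard hierarchy e^(|x|) ≫ |x^6| as x → -∞.
The indeterminate product → 0, so the limit = -5.

Final answer: -5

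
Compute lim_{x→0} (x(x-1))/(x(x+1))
Both numerator and denominator → 0 as x → 0; this is a 0/0 indeterminate form.
Expand each to leading order near x = 0: numerator ~ -x, denominator ~ x.
The limit of the ratio is -1.

Final answer: -1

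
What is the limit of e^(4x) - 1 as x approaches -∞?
Evaluate the dominant behaviour as x → -∞; each term tends to a finite value or vanishes.
Limit = -1.

Final answer: -1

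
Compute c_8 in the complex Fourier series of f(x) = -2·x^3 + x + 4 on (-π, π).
Compute the real Fourier coefficients first: a_8 = 0, b_8 = -19/64 + π^2/2.
Then c_8 = (a_8 − i·b_8)/2 = -i·π^2/4 + 19·i/128.

Final answer: -i·π^2/4 + 19·i/128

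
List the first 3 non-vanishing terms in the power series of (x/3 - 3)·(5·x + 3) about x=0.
5·x^2/3 - 14·x - 9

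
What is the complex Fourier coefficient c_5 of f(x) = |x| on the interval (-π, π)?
Compute the real Fourier coefficients first: a_5 = -4/(25·π), b_5 = 0.
Then c_5 = (a_5 − i·b_5)/2 = -2/(25·π).

Final answer: -2/(25·π)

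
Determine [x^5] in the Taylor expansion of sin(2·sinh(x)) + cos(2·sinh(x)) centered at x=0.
Expand to order 5: sin(2·sinh(x)) + cos(2·sinh(x)) = -23·x^5/60 - x^3 - 2·x^2 + 2·x + 1 + O(x^6).
The coefficient of x^5 is -23/60.

Final answer: -23/60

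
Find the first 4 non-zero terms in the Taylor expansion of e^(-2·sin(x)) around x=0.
-x^3 + 2·x^2 - 2·x + 1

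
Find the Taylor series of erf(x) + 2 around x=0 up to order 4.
-2·x^3/(3·√(π)) + 2·x/√(π) + 2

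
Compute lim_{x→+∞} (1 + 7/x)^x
As x → +∞: this is the defining limit (1 + 7/x)^x → e^7.
Limit = e^(7).

Final answer: e^(7)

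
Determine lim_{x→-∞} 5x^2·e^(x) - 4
The product is a 0·∞ indeterminate form at x → -∞.
Rewrite the product as 5x^2 / e^(-x) (an ∞/∞ form) and apply L'Hôpital, or use the standard hierarchy e^(|x|) ≫ |x^2| as x → -∞.
The indeterminate product → 0, so the limit = -4.

Final answer: -4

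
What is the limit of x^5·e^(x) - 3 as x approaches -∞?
The product is a 0·∞ indeterminate form at x → -∞.
Rewrite the product as x^5 / e^(-x) (an ∞/∞ form) and apply L'Hôpital, or use the standard hierarchy e^(|x|) ≫ |x^5| as x → -∞.
The indeterminate product → 0, so the limit = -3.

Final answer: -3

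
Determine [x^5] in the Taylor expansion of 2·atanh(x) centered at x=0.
Expand to order 5: 2·atanh(x) = 2·x^5/5 + 2·x^3/3 + 2·x + O(x^6).
The coefficient of x^5 is 2/5.

Final answer: 2/5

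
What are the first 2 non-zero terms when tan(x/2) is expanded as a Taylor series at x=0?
x^3/24 + x/2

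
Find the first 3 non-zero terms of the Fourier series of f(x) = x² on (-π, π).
-4·cos(x) + cos(2·x) + π^2/3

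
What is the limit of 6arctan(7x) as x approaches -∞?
Evaluate the dominant behaviour as x → -∞; each term tends to a finite value or vanishes.
Limit = -3·π.

Final answer: -3·π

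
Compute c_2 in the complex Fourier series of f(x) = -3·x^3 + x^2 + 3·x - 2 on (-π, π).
Compute the real Fourier coefficients first: a_2 = 1, b_2 = -15/2 + 3·π^2.
Then c_2 = (a_2 − i·b_2)/2 = 1/2 - 3·i·π^2/2 + 15·i/4.

Final answer: 1/2 - 3·i·π^2/2 + 15·i/4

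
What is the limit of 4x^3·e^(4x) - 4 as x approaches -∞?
The product is a 0·∞ indeterminate form at x → -∞.
Rewrite the product as 4x^3 / e^(-4x) (an ∞/∞ form) and apply L'Hôpital, or use the standard hierarchy e^(4|x|) ≫ |x^3| as x → -∞.
The indeterminate product → 0, so the limit = -4.

Final answer: -4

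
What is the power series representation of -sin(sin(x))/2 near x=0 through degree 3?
x^3/6 - x/2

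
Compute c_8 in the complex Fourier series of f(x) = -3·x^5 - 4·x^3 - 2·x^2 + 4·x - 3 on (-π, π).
Compute the real Fourier coefficients first: a_8 = -1/8, b_8 = -2195/2048 + 49·π^2/64 + 3·π^4/4.
Then c_8 = (a_8 − i·b_8)/2 = -1/16 - 3·i·π^4/8 - 49·i·π^2/128 + 2195·i/4096.

Final answer: -1/16 - 3·i·π^4/8 - 49·i·π^2/128 + 2195·i/4096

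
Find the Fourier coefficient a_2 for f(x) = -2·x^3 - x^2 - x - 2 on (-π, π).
a_2 = (1/π) ∫_{-π}^{π} f(x)·cos(2x) dx.
Evaluate the integral (use parity and integration by parts as needed): a_2 = -1.

Final answer: -1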